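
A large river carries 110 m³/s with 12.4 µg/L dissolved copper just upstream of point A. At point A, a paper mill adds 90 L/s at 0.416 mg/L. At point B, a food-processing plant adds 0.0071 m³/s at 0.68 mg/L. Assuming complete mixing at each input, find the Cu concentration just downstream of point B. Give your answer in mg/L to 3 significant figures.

0.0128 mg/L

12.4 µg/L = 0.0124 mg/L.
90 L/s = 0.09 m³/s.
After input A: C = (110·0.0124 + 0.09·0.416) / 110.1 = 0.01273 mg/L.
After input B: C = (110.1·0.01273 + 0.0071·0.68) / 110.1 = 0.01277 mg/L.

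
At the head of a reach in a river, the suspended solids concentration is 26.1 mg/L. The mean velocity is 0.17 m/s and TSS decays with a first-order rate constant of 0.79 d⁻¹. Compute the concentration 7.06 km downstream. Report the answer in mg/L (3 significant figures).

17.9 mg/L

Travel time t = 7.06 km / 0.17 m/s = 7060/0.17 = 4.153e+04 s = 0.4807 d.
First-order decay: C = 26.1·exp(−0.79·0.4807) = 26.1·0.684 = 17.85 mg/L.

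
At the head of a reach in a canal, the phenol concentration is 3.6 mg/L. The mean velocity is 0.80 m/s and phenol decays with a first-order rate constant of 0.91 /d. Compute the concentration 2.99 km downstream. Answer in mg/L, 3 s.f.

Travel time t = 2.99 km / 0.80 m/s = 2990/0.80 = 3738 s = 0.04326 d.
First-order decay: C = 3.6·exp(−0.91·0.04326) = 3.6·0.9614 = 3.461 mg/L.

3.46 mg/L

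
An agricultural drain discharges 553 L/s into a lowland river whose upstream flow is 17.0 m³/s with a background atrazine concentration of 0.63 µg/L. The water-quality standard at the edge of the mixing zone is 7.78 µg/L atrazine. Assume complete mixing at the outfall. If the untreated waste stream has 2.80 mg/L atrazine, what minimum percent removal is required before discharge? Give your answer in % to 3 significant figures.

91.9 %

553 L/s = 0.553 m³/s.
0.63 µg/L = 0.00063 mg/L.
7.78 µg/L = 0.00778 mg/L.
Mass balance: 0.00778·17.55 = 0.553·Cₑ + 17·0.00063.
Cₑ = (0.1366 − 0.01071) / 0.553 = 0.2276 mg/L.
Required removal = 1 − 0.2276/2.80 = 91.87 %.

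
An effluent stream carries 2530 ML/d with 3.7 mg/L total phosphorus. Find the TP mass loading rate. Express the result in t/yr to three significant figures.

2530 ML/d = 29.28 m³/s.
Mass flux = Q·C = 29.28 m³/s × 3.7 g/m³ = 108.3 g/s.
= 108.3 g/s × 31.56 = 3419 t/yr.

3420 t/yr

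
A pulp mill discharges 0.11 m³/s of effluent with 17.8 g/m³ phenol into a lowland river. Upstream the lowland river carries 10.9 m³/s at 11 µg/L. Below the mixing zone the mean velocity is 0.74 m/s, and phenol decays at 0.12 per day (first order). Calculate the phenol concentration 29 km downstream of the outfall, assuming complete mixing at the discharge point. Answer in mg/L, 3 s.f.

11 µg/L = 0.011 mg/L.
After complete mixing, C₀ = (0.11·17.8 + 10.9·0.011) / 11.01 = 0.1887 mg/L.
Travel time t = 2.9e+04 m / 0.74 m/s = 3.919e+04 s = 0.4536 d.
C = 0.1887·exp(−0.12·0.4536) = 0.1887·0.947 = 0.1787 mg/L.

0.179 mg/L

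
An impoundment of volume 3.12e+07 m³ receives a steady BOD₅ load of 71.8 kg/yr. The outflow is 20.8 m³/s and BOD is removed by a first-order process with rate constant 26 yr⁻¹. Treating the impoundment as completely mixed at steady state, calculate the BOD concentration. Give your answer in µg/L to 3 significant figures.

0.0489 µg/L

Outflow Q = 20.8 m³/s × 3.156e+07 s/yr = 6.564e+08 m³/yr.
Steady-state CSTR mass balance: W = Q·C + k·V·C, so C = W/(Q + kV).
Q + kV = 6.564e+08 + 26·3.12e+07 = 1.468e+09 m³/yr.
C = 71.8/1.468e+09 = 4.892e-08 kg/m³ = 4.892e-05 mg/L = 0.04892 µg/L.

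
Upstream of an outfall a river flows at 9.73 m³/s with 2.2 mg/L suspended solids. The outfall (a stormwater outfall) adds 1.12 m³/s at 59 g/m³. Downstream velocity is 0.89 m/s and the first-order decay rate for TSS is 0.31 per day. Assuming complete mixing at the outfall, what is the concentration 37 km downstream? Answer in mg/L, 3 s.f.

After complete mixing, C₀ = (1.12·59 + 9.73·2.2) / 10.85 = 8.063 mg/L.
Travel time t = 3.7e+04 m / 0.89 m/s = 4.157e+04 s = 0.4812 d.
C = 8.063·exp(−0.31·0.4812) = 8.063·0.8614 = 6.946 mg/L.

6.95 mg/L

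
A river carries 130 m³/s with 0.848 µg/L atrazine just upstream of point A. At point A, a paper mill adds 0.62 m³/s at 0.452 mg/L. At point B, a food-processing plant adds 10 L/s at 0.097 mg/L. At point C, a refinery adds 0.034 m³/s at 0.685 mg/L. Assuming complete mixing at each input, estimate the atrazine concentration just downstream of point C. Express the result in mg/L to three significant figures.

0.00317 mg/L

0.848 µg/L = 0.000848 mg/L.
After input A: C = (130·0.000848 + 0.62·0.452) / 130.6 = 0.002989 mg/L.
10 L/s = 0.01 m³/s.
After input B: C = (130.6·0.002989 + 0.01·0.097) / 130.6 = 0.002997 mg/L.
After input C: C = (130.6·0.002997 + 0.034·0.685) / 130.7 = 0.003174 mg/L.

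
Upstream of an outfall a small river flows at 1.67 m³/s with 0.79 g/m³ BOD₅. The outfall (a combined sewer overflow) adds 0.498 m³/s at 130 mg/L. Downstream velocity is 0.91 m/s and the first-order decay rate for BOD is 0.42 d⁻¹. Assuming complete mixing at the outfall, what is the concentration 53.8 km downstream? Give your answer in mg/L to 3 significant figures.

22.9 mg/L

After complete mixing, C₀ = (0.498·130 + 1.67·0.79) / 2.168 = 30.47 mg/L.
Travel time t = 5.38e+04 m / 0.91 m/s = 5.912e+04 s = 0.6843 d.
C = 30.47·exp(−0.42·0.6843) = 30.47·0.7502 = 22.86 mg/L.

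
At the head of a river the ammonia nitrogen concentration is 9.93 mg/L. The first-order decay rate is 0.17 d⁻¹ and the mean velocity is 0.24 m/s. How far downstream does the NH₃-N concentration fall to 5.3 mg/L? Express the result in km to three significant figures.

76.6 km

From C = C₀·e^(−kt), t = ln(C₀/C)/k = ln(9.93/5.3)/0.17 = 0.6279/0.17 = 3.693 d.
Distance = v·t = 0.24 m/s × 3.191e+05 s = 7.658e+04 m = 76.58 km.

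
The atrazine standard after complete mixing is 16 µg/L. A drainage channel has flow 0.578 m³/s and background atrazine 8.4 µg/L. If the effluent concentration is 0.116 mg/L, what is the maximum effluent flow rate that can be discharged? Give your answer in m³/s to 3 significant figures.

0.0439 m³/s

8.4 µg/L = 0.0084 mg/L.
16 µg/L = 0.016 mg/L.
Mass balance at complete mixing: C_std·(Q_w + Q_r) = Q_w·C_e + Q_r·C_b.
Rearranging, Q_w = Q_r·(C_std − C_b)/(C_e − C_std) = 0.578·(0.016 − 0.0084) / (0.116 − 0.016) = 0.04393 m³/s.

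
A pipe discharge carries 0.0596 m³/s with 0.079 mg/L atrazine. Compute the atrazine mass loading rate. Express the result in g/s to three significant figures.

Mass flux = Q·C = 0.0596 m³/s × 0.079 g/m³ = 0.004708 g/s.

0.00471 g/s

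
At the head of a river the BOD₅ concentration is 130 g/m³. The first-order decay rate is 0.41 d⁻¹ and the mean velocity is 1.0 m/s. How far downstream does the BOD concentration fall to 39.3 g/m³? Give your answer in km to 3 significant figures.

From C = C₀·e^(−kt), t = ln(C₀/C)/k = ln(130/39.3)/0.41 = 1.196/0.41 = 2.918 d.
Distance = v·t = 1.0 m/s × 2.521e+05 s = 2.521e+05 m = 252.1 km.

252 km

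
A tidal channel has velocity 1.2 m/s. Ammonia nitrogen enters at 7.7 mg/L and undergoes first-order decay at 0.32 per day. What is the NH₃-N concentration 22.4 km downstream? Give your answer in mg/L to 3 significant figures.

7.19 mg/L

Travel time t = 22.4 km / 1.2 m/s = 2.24e+04/1.2 = 1.867e+04 s = 0.216 d.
First-order decay: C = 7.7·exp(−0.32·0.216) = 7.7·0.9332 = 7.186 mg/L.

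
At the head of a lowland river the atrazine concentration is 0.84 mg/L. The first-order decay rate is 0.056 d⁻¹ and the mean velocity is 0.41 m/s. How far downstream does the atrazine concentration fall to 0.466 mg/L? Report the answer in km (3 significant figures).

373 km

From C = C₀·e^(−kt), t = ln(C₀/C)/k = ln(0.84/0.466)/0.056 = 0.5892/0.056 = 10.52 d.
Distance = v·t = 0.41 m/s × 9.091e+05 s = 3.727e+05 m = 372.7 km.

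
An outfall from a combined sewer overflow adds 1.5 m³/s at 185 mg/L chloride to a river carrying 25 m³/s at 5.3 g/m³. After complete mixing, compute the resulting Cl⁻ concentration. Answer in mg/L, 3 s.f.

15.5 mg/L

Conservation of mass across the mixing zone: C = (1.5·185 + 25·5.3) / (1.5 + 25) = 410/26.5 = 15.47 mg/L.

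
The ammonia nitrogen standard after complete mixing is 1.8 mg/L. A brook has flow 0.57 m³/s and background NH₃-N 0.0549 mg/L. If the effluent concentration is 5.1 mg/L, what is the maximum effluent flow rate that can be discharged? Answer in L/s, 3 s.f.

Mass balance at complete mixing: C_std·(Q_w + Q_r) = Q_w·C_e + Q_r·C_b.
Rearranging, Q_w = Q_r·(C_std − C_b)/(C_e − C_std) = 0.57·(1.8 − 0.0549) / (5.1 − 1.8) = 0.3014 m³/s.
= 301.4 L/s.

301 L/s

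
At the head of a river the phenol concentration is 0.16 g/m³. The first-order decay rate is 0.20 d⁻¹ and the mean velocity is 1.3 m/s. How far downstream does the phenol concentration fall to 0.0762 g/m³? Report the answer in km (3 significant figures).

417 km

From C = C₀·e^(−kt), t = ln(C₀/C)/k = ln(0.16/0.0762)/0.20 = 0.7418/0.20 = 3.709 d.
Distance = v·t = 1.3 m/s × 3.205e+05 s = 4.166e+05 m = 416.6 km.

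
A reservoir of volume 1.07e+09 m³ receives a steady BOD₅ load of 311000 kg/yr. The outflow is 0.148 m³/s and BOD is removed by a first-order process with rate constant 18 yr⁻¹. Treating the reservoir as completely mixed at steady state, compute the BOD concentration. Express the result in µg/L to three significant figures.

Outflow Q = 0.148 m³/s × 3.156e+07 s/yr = 4.671e+06 m³/yr.
Steady-state CSTR mass balance: W = Q·C + k·V·C, so C = W/(Q + kV).
Q + kV = 4.671e+06 + 18·1.07e+09 = 1.926e+10 m³/yr.
C = 311000/1.926e+10 = 1.614e-05 kg/m³ = 0.01614 mg/L = 16.14 µg/L.

16.1 µg/L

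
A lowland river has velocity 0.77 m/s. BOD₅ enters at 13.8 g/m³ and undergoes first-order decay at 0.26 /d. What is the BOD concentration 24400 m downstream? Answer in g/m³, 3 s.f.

12.5 g/m³

Travel time t = 24400 m / 0.77 m/s = 2.44e+04/0.77 = 3.169e+04 s = 0.3668 d.
First-order decay: C = 13.8·exp(−0.26·0.3668) = 13.8·0.909 = 12.54 g/m³.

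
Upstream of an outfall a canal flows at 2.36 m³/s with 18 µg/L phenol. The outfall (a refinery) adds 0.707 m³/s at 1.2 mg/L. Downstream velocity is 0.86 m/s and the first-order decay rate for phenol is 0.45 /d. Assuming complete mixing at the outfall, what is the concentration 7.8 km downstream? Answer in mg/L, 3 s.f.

18 µg/L = 0.018 mg/L.
After complete mixing, C₀ = (0.707·1.2 + 2.36·0.018) / 3.067 = 0.2905 mg/L.
Travel time t = 7800 m / 0.86 m/s = 9070 s = 0.105 d.
C = 0.2905·exp(−0.45·0.105) = 0.2905·0.9539 = 0.2771 mg/L.

0.277 mg/L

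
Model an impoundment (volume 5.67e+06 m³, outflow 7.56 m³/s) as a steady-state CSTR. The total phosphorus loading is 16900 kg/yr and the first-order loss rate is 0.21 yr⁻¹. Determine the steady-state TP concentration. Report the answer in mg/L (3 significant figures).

0.0705 mg/L

Outflow Q = 7.56 m³/s × 3.156e+07 s/yr = 2.386e+08 m³/yr.
Steady-state CSTR mass balance: W = Q·C + k·V·C, so C = W/(Q + kV).
Q + kV = 2.386e+08 + 0.21·5.67e+06 = 2.398e+08 m³/yr.
C = 16900/2.398e+08 = 7.049e-05 kg/m³ = 0.07049 mg/L.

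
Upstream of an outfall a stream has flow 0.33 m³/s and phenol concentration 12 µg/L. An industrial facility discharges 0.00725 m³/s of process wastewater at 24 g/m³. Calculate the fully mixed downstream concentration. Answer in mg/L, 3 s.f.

12 µg/L = 0.012 mg/L.
Conservation of mass across the mixing zone: C = (0.00725·24 + 0.33·0.012) / (0.00725 + 0.33) = 0.178/0.3372 = 0.5277 mg/L.

0.528 mg/L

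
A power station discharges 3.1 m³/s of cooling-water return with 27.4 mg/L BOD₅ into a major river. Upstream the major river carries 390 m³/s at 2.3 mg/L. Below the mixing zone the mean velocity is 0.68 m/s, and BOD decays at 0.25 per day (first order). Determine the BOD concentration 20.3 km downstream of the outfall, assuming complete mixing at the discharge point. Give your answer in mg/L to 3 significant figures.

2.29 mg/L

After complete mixing, C₀ = (3.1·27.4 + 390·2.3) / 393.1 = 2.498 mg/L.
Travel time t = 2.03e+04 m / 0.68 m/s = 2.985e+04 s = 0.3455 d.
C = 2.498·exp(−0.25·0.3455) = 2.498·0.9172 = 2.291 mg/L.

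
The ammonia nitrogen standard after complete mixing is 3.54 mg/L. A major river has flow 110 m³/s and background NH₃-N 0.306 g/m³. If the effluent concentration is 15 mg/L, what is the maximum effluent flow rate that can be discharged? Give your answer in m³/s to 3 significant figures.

31.0 m³/s

Mass balance at complete mixing: C_std·(Q_w + Q_r) = Q_w·C_e + Q_r·C_b.
Rearranging, Q_w = Q_r·(C_std − C_b)/(C_e − C_std) = 110·(3.54 − 0.306) / (15 − 3.54) = 31.04 m³/s.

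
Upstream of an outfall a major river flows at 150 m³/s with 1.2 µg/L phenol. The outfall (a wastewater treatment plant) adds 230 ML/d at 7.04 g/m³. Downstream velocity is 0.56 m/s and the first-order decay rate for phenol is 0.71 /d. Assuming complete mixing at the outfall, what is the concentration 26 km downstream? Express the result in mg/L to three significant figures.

230 ML/d = 2.662 m³/s.
1.2 µg/L = 0.0012 mg/L.
After complete mixing, C₀ = (2.662·7.04 + 150·0.0012) / 152.7 = 0.1239 mg/L.
Travel time t = 2.6e+04 m / 0.56 m/s = 4.643e+04 s = 0.5374 d.
C = 0.1239·exp(−0.71·0.5374) = 0.1239·0.6828 = 0.08463 mg/L.

0.0846 mg/L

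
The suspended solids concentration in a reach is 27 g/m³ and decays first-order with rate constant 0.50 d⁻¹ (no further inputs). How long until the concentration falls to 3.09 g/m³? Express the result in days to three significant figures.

t = ln(C₀/C)/k = ln(27/3.09)/0.50 = 2.168/0.50 = 4.335 d.

4.34 d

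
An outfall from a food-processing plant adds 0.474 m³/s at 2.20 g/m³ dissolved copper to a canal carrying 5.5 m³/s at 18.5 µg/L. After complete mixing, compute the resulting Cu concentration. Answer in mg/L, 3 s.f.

18.5 µg/L = 0.0185 mg/L.
Conservation of mass across the mixing zone: C = (0.474·2.2 + 5.5·0.0185) / (0.474 + 5.5) = 1.145/5.974 = 0.1916 mg/L.

0.192 mg/L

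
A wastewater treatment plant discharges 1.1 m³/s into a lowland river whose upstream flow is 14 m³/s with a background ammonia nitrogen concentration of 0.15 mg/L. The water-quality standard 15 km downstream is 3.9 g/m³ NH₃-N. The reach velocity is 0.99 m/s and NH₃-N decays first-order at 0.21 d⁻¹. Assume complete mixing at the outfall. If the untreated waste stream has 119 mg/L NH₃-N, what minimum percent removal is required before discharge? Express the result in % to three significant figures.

Travel time to the compliance point: t = 1.5e+04/0.99 = 1.515e+04 s = 0.1754 d; decay factor exp(−0.21·0.1754) = 0.9638.
So the concentration just after mixing may be at most 3.9/0.9638 = 4.046 mg/L.
Mass balance: 4.046·15.1 = 1.1·Cₑ + 14·0.15.
Cₑ = (61.1 − 2.1) / 1.1 = 53.64 mg/L.
Required removal = 1 − 53.64/119 = 54.93 %.

54.9 %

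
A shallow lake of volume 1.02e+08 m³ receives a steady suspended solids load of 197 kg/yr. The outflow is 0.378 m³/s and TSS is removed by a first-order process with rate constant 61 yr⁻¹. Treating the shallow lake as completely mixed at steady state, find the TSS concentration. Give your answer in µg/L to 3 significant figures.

Outflow Q = 0.378 m³/s × 3.156e+07 s/yr = 1.193e+07 m³/yr.
Steady-state CSTR mass balance: W = Q·C + k·V·C, so C = W/(Q + kV).
Q + kV = 1.193e+07 + 61·1.02e+08 = 6.234e+09 m³/yr.
C = 197/6.234e+09 = 3.16e-08 kg/m³ = 3.16e-05 mg/L = 0.0316 µg/L.

0.0316 µg/L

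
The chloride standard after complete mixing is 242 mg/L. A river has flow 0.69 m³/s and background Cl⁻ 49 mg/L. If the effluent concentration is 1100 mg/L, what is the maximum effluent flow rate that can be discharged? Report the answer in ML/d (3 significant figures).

13.4 ML/d

Mass balance at complete mixing: C_std·(Q_w + Q_r) = Q_w·C_e + Q_r·C_b.
Rearranging, Q_w = Q_r·(C_std − C_b)/(C_e − C_std) = 0.69·(242 − 49) / (1100 − 242) = 0.1552 m³/s.
= 13.41 ML/d.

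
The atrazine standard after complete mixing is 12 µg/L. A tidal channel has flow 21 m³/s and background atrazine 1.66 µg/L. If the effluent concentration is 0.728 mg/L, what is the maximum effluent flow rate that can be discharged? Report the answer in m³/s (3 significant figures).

0.303 m³/s

1.66 µg/L = 0.00166 mg/L.
12 µg/L = 0.012 mg/L.
Mass balance at complete mixing: C_std·(Q_w + Q_r) = Q_w·C_e + Q_r·C_b.
Rearranging, Q_w = Q_r·(C_std − C_b)/(C_e − C_std) = 21·(0.012 − 0.00166) / (0.728 − 0.012) = 0.3033 m³/s.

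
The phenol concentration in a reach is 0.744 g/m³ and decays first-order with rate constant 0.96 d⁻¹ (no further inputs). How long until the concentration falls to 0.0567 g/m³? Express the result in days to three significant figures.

2.68 d

t = ln(C₀/C)/k = ln(0.744/0.0567)/0.96 = 2.574/0.96 = 2.682 d.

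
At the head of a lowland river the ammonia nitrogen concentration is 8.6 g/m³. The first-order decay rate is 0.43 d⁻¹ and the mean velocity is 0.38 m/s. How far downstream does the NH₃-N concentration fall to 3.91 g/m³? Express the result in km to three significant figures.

60.2 km

From C = C₀·e^(−kt), t = ln(C₀/C)/k = ln(8.6/3.91)/0.43 = 0.7882/0.43 = 1.833 d.
Distance = v·t = 0.38 m/s × 1.584e+05 s = 6.018e+04 m = 60.18 km.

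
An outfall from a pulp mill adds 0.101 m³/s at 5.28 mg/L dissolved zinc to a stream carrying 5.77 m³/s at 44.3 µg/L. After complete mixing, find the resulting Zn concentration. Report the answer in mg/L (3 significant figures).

44.3 µg/L = 0.0443 mg/L.
Flow-weighted mixing gives C = (0.101·5.28 + 5.77·0.0443) / (0.101 + 5.77) = 0.7889/5.871 = 0.1344 mg/L.

0.134 mg/L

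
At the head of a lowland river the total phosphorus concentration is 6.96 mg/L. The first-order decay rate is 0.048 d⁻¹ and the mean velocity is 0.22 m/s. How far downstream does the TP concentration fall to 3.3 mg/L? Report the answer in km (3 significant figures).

296 km

From C = C₀·e^(−kt), t = ln(C₀/C)/k = ln(6.96/3.3)/0.048 = 0.7463/0.048 = 15.55 d.
Distance = v·t = 0.22 m/s × 1.343e+06 s = 2.955e+05 m = 295.5 km.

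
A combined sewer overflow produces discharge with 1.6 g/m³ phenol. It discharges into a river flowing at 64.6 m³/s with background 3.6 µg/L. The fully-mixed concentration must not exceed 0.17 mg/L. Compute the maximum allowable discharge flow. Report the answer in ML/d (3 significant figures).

3.6 µg/L = 0.0036 mg/L.
Mass balance at complete mixing: C_std·(Q_w + Q_r) = Q_w·C_e + Q_r·C_b.
Rearranging, Q_w = Q_r·(C_std − C_b)/(C_e − C_std) = 64.6·(0.17 − 0.0036) / (1.6 − 0.17) = 7.517 m³/s.
= 649.5 ML/d.

649 ML/d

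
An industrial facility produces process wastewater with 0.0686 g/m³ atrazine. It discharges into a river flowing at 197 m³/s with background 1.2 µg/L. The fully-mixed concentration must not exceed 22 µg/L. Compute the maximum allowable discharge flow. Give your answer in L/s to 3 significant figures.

1.2 µg/L = 0.0012 mg/L.
22 µg/L = 0.022 mg/L.
Mass balance at complete mixing: C_std·(Q_w + Q_r) = Q_w·C_e + Q_r·C_b.
Rearranging, Q_w = Q_r·(C_std − C_b)/(C_e − C_std) = 197·(0.022 − 0.0012) / (0.0686 − 0.022) = 87.93 m³/s.
= 8.793e+04 L/s.

87900 L/s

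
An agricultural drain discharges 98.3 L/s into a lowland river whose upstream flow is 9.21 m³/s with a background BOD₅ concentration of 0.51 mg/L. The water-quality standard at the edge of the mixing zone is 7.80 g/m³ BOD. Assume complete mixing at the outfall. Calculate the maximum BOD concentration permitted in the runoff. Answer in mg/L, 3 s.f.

98.3 L/s = 0.0983 m³/s.
Mass balance: 7.8·9.308 = 0.0983·Cₑ + 9.21·0.51.
Cₑ = (72.6 − 4.697) / 0.0983 = 690.8 mg/L.

691 mg/L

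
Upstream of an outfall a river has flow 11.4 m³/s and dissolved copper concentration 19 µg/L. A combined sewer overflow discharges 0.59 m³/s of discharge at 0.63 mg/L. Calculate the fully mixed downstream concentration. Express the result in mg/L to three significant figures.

0.0491 mg/L

19 µg/L = 0.019 mg/L.
Flow-weighted mixing gives C = (0.59·0.63 + 11.4·0.019) / (0.59 + 11.4) = 0.5883/11.99 = 0.04907 mg/L.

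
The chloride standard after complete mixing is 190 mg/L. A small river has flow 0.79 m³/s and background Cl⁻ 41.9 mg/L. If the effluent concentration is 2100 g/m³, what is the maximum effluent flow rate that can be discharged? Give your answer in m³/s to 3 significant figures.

0.0613 m³/s

Mass balance at complete mixing: C_std·(Q_w + Q_r) = Q_w·C_e + Q_r·C_b.
Rearranging, Q_w = Q_r·(C_std − C_b)/(C_e − C_std) = 0.79·(190 − 41.9) / (2100 − 190) = 0.06126 m³/s.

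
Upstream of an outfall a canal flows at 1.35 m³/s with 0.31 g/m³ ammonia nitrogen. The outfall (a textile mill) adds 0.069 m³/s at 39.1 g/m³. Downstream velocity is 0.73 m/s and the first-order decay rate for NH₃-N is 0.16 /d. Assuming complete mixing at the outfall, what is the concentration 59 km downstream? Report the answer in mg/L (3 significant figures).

After complete mixing, C₀ = (0.069·39.1 + 1.35·0.31) / 1.419 = 2.196 mg/L.
Travel time t = 5.9e+04 m / 0.73 m/s = 8.082e+04 s = 0.9354 d.
C = 2.196·exp(−0.16·0.9354) = 2.196·0.861 = 1.891 mg/L.

1.89 mg/L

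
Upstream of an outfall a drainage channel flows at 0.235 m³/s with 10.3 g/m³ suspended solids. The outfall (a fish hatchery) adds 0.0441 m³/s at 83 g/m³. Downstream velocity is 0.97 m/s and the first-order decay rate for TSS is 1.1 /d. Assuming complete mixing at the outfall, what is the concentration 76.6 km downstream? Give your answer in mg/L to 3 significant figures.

7.97 mg/L

After complete mixing, C₀ = (0.0441·83 + 0.235·10.3) / 0.2791 = 21.79 mg/L.
Travel time t = 7.66e+04 m / 0.97 m/s = 7.897e+04 s = 0.914 d.
C = 21.79·exp(−1.1·0.914) = 21.79·0.3659 = 7.972 mg/L.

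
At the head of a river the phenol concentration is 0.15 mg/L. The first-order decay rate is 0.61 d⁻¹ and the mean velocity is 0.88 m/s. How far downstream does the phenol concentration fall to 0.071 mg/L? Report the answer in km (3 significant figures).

From C = C₀·e^(−kt), t = ln(C₀/C)/k = ln(0.15/0.071)/0.61 = 0.748/0.61 = 1.226 d.
Distance = v·t = 0.88 m/s × 1.059e+05 s = 9.323e+04 m = 93.23 km.

93.2 km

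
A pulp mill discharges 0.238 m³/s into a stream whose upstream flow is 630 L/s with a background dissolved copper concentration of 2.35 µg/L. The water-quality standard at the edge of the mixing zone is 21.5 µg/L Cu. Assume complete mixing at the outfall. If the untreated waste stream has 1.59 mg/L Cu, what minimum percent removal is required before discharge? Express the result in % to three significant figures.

630 L/s = 0.63 m³/s.
2.35 µg/L = 0.00235 mg/L.
21.5 µg/L = 0.0215 mg/L.
Mass balance: 0.0215·0.868 = 0.238·Cₑ + 0.63·0.00235.
Cₑ = (0.01866 − 0.001481) / 0.238 = 0.07219 mg/L.
Required removal = 1 − 0.07219/1.59 = 95.46 %.

95.5 %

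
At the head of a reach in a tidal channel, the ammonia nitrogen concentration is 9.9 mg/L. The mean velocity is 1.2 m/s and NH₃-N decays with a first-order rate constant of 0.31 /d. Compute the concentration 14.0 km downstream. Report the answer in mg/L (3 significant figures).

Travel time t = 14.0 km / 1.2 m/s = 1.4e+04/1.2 = 1.167e+04 s = 0.135 d.
First-order decay: C = 9.9·exp(−0.31·0.135) = 9.9·0.959 = 9.494 mg/L.

9.49 mg/L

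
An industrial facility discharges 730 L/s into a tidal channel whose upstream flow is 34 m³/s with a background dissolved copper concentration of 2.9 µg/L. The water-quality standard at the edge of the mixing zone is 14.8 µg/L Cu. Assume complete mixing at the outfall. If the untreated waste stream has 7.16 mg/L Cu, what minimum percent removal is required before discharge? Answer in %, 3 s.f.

92.1 %

730 L/s = 0.73 m³/s.
2.9 µg/L = 0.0029 mg/L.
14.8 µg/L = 0.0148 mg/L.
Mass balance: 0.0148·34.73 = 0.73·Cₑ + 34·0.0029.
Cₑ = (0.514 − 0.0986) / 0.73 = 0.569 mg/L.
Required removal = 1 − 0.569/7.16 = 92.05 %.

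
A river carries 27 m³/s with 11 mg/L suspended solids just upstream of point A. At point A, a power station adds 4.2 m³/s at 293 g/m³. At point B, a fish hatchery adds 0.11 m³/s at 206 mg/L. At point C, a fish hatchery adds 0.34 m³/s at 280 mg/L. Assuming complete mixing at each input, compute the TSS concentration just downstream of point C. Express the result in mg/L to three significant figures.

After input A: C = (27·11 + 4.2·293) / 31.2 = 48.96 mg/L.
After input B: C = (31.2·48.96 + 0.11·206) / 31.31 = 49.51 mg/L.
After input C: C = (31.31·49.51 + 0.34·280) / 31.65 = 51.99 mg/L.

52.0 mg/L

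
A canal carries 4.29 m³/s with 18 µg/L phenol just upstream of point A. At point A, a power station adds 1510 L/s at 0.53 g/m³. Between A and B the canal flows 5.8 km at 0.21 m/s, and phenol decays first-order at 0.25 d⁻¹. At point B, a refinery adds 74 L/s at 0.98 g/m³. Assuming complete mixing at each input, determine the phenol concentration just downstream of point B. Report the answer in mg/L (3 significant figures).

0.150 mg/L

18 µg/L = 0.018 mg/L.
1510 L/s = 1.51 m³/s.
After input A: C = (4.29·0.018 + 1.51·0.53) / 5.8 = 0.1513 mg/L.
Over the 5.8 km reach to input B (t = 2.762e+04 s = 0.3197 d), decay gives C = 0.1513·exp(−0.25·0.3197) = 0.1397 mg/L.
74 L/s = 0.074 m³/s.
After input B: C = (5.8·0.1397 + 0.074·0.98) / 5.874 = 0.1503 mg/L.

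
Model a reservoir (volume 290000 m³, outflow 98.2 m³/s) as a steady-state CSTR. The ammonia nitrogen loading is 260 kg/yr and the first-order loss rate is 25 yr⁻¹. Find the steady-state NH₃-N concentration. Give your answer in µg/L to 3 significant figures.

0.0837 µg/L

Outflow Q = 98.2 m³/s × 3.156e+07 s/yr = 3.099e+09 m³/yr.
Steady-state CSTR mass balance: W = Q·C + k·V·C, so C = W/(Q + kV).
Q + kV = 3.099e+09 + 25·290000 = 3.106e+09 m³/yr.
C = 260/3.106e+09 = 8.37e-08 kg/m³ = 8.37e-05 mg/L = 0.0837 µg/L.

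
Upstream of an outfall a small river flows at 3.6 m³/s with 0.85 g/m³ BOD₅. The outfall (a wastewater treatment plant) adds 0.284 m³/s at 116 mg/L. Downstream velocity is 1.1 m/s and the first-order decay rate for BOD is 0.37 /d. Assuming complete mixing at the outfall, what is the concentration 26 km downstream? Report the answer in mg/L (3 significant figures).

8.38 mg/L

After complete mixing, C₀ = (0.284·116 + 3.6·0.85) / 3.884 = 9.27 mg/L.
Travel time t = 2.6e+04 m / 1.1 m/s = 2.364e+04 s = 0.2736 d.
C = 9.27·exp(−0.37·0.2736) = 9.27·0.9037 = 8.377 mg/L.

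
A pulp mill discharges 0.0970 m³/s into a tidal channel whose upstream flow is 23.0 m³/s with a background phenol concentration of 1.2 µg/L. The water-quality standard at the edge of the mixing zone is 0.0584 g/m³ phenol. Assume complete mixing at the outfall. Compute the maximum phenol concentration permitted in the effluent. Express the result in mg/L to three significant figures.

1.2 µg/L = 0.0012 mg/L.
Mass balance: 0.0584·23.1 = 0.097·Cₑ + 23·0.0012.
Cₑ = (1.349 − 0.0276) / 0.097 = 13.62 mg/L.

13.6 mg/L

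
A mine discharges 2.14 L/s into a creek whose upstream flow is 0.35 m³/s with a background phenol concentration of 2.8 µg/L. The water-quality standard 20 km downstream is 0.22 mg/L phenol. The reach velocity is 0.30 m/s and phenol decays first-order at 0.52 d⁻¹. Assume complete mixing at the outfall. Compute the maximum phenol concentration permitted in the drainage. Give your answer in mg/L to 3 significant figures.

2.14 L/s = 0.00214 m³/s.
2.8 µg/L = 0.0028 mg/L.
Travel time to the compliance point: t = 2e+04/0.30 = 6.667e+04 s = 0.7716 d; decay factor exp(−0.52·0.7716) = 0.6695.
So the concentration just after mixing may be at most 0.22/0.6695 = 0.3286 mg/L.
Mass balance: 0.3286·0.3521 = 0.00214·Cₑ + 0.35·0.0028.
Cₑ = (0.1157 − 0.00098) / 0.00214 = 53.61 mg/L.

53.6 mg/L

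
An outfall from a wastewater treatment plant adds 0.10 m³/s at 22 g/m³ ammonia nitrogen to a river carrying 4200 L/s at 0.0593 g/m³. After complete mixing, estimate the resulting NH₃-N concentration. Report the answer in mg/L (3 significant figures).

0.570 mg/L

4200 L/s = 4.2 m³/s.
By mass balance at complete mixing, C = (0.1·22 + 4.2·0.0593) / (0.1 + 4.2) = 2.449/4.3 = 0.5695 mg/L.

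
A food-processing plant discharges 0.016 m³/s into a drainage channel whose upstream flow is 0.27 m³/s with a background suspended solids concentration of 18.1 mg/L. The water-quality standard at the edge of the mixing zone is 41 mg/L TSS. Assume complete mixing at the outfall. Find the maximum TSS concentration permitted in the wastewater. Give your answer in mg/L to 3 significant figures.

427 mg/L

Mass balance: 41·0.286 = 0.016·Cₑ + 0.27·18.1.
Cₑ = (11.73 − 4.887) / 0.016 = 427.4 mg/L.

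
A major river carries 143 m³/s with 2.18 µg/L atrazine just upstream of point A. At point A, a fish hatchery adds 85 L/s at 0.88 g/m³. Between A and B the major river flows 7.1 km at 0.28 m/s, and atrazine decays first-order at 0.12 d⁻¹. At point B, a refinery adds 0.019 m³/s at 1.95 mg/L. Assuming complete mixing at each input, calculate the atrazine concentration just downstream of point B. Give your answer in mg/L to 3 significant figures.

2.18 µg/L = 0.00218 mg/L.
85 L/s = 0.085 m³/s.
After input A: C = (143·0.00218 + 0.085·0.88) / 143.1 = 0.002701 mg/L.
Over the 7.1 km reach to input B (t = 2.536e+04 s = 0.2935 d), decay gives C = 0.002701·exp(−0.12·0.2935) = 0.002608 mg/L.
After input B: C = (143.1·0.002608 + 0.019·1.95) / 143.1 = 0.002867 mg/L.

0.00287 mg/L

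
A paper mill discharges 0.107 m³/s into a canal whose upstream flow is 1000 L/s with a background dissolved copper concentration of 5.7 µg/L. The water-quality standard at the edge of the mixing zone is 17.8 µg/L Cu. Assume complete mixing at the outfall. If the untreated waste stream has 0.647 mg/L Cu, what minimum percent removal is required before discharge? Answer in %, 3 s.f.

79.8 %

1000 L/s = 1 m³/s.
5.7 µg/L = 0.0057 mg/L.
17.8 µg/L = 0.0178 mg/L.
Mass balance: 0.0178·1.107 = 0.107·Cₑ + 1·0.0057.
Cₑ = (0.0197 − 0.0057) / 0.107 = 0.1309 mg/L.
Required removal = 1 − 0.1309/0.647 = 79.77 %.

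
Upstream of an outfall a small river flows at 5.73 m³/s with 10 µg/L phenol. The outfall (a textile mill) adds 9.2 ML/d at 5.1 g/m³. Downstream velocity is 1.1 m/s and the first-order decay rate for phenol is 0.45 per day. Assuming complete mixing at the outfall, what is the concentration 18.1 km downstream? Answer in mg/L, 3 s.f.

0.0944 mg/L

9.2 ML/d = 0.1065 m³/s.
10 µg/L = 0.01 mg/L.
After complete mixing, C₀ = (0.1065·5.1 + 5.73·0.01) / 5.836 = 0.1029 mg/L.
Travel time t = 1.81e+04 m / 1.1 m/s = 1.645e+04 s = 0.1904 d.
C = 0.1029·exp(−0.45·0.1904) = 0.1029·0.9179 = 0.09441 mg/L.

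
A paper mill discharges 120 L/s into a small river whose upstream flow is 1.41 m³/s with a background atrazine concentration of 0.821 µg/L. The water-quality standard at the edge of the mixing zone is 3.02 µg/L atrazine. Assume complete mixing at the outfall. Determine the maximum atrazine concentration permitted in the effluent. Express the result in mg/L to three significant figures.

120 L/s = 0.12 m³/s.
0.821 µg/L = 0.000821 mg/L.
3.02 µg/L = 0.00302 mg/L.
Mass balance: 0.00302·1.53 = 0.12·Cₑ + 1.41·0.000821.
Cₑ = (0.004621 − 0.001158) / 0.12 = 0.02886 mg/L.

0.0289 mg/L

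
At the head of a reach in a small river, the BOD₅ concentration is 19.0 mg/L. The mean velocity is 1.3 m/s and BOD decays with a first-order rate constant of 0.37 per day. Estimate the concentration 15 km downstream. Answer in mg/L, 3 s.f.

Travel time t = 15 km / 1.3 m/s = 1.5e+04/1.3 = 1.154e+04 s = 0.1335 d.
First-order decay: C = 19.0·exp(−0.37·0.1335) = 19.0·0.9518 = 18.08 mg/L.

18.1 mg/L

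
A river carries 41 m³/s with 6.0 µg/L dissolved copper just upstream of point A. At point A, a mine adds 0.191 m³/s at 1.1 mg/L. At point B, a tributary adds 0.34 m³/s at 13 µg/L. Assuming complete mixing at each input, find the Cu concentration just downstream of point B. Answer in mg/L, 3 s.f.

6.0 µg/L = 0.006 mg/L.
After input A: C = (41·0.006 + 0.191·1.1) / 41.19 = 0.01107 mg/L.
13 µg/L = 0.013 mg/L.
After input B: C = (41.19·0.01107 + 0.34·0.013) / 41.53 = 0.01109 mg/L.

0.0111 mg/L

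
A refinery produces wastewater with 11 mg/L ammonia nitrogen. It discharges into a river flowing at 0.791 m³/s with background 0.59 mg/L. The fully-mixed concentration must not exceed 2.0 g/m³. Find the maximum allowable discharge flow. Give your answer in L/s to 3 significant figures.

Mass balance at complete mixing: C_std·(Q_w + Q_r) = Q_w·C_e + Q_r·C_b.
Rearranging, Q_w = Q_r·(C_std − C_b)/(C_e − C_std) = 0.791·(2 − 0.59) / (11 − 2) = 0.1239 m³/s.
= 123.9 L/s.

124 L/s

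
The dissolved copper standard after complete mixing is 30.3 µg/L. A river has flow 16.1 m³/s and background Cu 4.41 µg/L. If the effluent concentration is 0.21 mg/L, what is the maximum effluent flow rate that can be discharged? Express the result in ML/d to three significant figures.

4.41 µg/L = 0.00441 mg/L.
30.3 µg/L = 0.0303 mg/L.
Mass balance at complete mixing: C_std·(Q_w + Q_r) = Q_w·C_e + Q_r·C_b.
Rearranging, Q_w = Q_r·(C_std − C_b)/(C_e − C_std) = 16.1·(0.0303 − 0.00441) / (0.21 − 0.0303) = 2.32 m³/s.
= 200.4 ML/d.

200 ML/d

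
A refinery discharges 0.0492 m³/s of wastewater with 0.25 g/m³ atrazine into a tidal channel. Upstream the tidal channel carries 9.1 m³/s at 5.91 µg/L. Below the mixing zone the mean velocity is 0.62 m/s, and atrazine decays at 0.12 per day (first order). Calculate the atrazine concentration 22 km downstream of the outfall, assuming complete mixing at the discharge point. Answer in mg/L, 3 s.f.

0.00688 mg/L

5.91 µg/L = 0.00591 mg/L.
After complete mixing, C₀ = (0.0492·0.25 + 9.1·0.00591) / 9.149 = 0.007223 mg/L.
Travel time t = 2.2e+04 m / 0.62 m/s = 3.548e+04 s = 0.4107 d.
C = 0.007223·exp(−0.12·0.4107) = 0.007223·0.9519 = 0.006875 mg/L.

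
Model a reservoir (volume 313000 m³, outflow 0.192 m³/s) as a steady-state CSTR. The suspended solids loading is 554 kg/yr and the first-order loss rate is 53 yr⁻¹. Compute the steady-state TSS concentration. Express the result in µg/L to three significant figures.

24.5 µg/L

Outflow Q = 0.192 m³/s × 3.156e+07 s/yr = 6.059e+06 m³/yr.
Steady-state CSTR mass balance: W = Q·C + k·V·C, so C = W/(Q + kV).
Q + kV = 6.059e+06 + 53·313000 = 2.265e+07 m³/yr.
C = 554/2.265e+07 = 2.446e-05 kg/m³ = 0.02446 mg/L = 24.46 µg/L.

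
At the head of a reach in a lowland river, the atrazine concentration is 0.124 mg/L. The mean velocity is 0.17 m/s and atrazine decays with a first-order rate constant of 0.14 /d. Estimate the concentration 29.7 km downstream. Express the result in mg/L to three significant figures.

0.0934 mg/L

Travel time t = 29.7 km / 0.17 m/s = 2.97e+04/0.17 = 1.747e+05 s = 2.022 d.
First-order decay: C = 0.124·exp(−0.14·2.022) = 0.124·0.7535 = 0.09343 mg/L.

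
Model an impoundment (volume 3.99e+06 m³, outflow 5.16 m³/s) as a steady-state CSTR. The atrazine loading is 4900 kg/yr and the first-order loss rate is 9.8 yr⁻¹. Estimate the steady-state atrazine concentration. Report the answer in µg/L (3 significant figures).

Outflow Q = 5.16 m³/s × 3.156e+07 s/yr = 1.628e+08 m³/yr.
Steady-state CSTR mass balance: W = Q·C + k·V·C, so C = W/(Q + kV).
Q + kV = 1.628e+08 + 9.8·3.99e+06 = 2.019e+08 m³/yr.
C = 4900/2.019e+08 = 2.426e-05 kg/m³ = 0.02426 mg/L = 24.26 µg/L.

24.3 µg/L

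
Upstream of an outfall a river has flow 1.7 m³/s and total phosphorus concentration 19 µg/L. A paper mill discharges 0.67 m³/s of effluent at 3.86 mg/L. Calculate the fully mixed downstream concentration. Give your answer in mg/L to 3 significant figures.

19 µg/L = 0.019 mg/L.
Conservation of mass across the mixing zone: C = (0.67·3.86 + 1.7·0.019) / (0.67 + 1.7) = 2.619/2.37 = 1.105 mg/L.

1.10 mg/L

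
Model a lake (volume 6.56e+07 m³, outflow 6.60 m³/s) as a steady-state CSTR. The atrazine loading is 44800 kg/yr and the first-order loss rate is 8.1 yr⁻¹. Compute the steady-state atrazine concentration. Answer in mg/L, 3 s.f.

Outflow Q = 6.60 m³/s × 3.156e+07 s/yr = 2.083e+08 m³/yr.
Steady-state CSTR mass balance: W = Q·C + k·V·C, so C = W/(Q + kV).
Q + kV = 2.083e+08 + 8.1·6.56e+07 = 7.396e+08 m³/yr.
C = 44800/7.396e+08 = 6.057e-05 kg/m³ = 0.06057 mg/L.

0.0606 mg/L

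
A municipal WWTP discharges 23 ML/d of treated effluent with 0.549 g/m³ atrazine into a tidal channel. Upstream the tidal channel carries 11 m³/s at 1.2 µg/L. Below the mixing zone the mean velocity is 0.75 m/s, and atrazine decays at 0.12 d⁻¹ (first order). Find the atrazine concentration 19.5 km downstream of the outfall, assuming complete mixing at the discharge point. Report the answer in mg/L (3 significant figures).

0.0136 mg/L

23 ML/d = 0.2662 m³/s.
1.2 µg/L = 0.0012 mg/L.
After complete mixing, C₀ = (0.2662·0.549 + 11·0.0012) / 11.27 = 0.01414 mg/L.
Travel time t = 1.95e+04 m / 0.75 m/s = 2.6e+04 s = 0.3009 d.
C = 0.01414·exp(−0.12·0.3009) = 0.01414·0.9645 = 0.01364 mg/L.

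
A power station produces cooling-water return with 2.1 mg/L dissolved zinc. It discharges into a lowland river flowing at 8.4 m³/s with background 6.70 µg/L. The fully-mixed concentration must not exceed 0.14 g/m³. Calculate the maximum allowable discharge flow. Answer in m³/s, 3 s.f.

6.70 µg/L = 0.0067 mg/L.
Mass balance at complete mixing: C_std·(Q_w + Q_r) = Q_w·C_e + Q_r·C_b.
Rearranging, Q_w = Q_r·(C_std − C_b)/(C_e − C_std) = 8.4·(0.14 − 0.0067) / (2.1 − 0.14) = 0.5713 m³/s.

0.571 m³/s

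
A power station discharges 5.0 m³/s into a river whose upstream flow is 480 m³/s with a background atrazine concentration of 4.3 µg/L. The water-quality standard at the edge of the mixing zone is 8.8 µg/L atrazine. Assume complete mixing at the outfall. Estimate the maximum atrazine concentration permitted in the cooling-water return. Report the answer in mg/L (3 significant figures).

0.441 mg/L

4.3 µg/L = 0.0043 mg/L.
8.8 µg/L = 0.0088 mg/L.
Mass balance: 0.0088·485 = 5·Cₑ + 480·0.0043.
Cₑ = (4.268 − 2.064) / 5 = 0.4408 mg/L.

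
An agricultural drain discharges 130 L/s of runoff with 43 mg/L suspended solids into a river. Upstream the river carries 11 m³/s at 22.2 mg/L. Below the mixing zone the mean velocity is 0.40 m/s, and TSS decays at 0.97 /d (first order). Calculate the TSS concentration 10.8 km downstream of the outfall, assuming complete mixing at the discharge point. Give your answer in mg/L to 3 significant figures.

16.6 mg/L

130 L/s = 0.13 m³/s.
After complete mixing, C₀ = (0.13·43 + 11·22.2) / 11.13 = 22.44 mg/L.
Travel time t = 1.08e+04 m / 0.40 m/s = 2.7e+04 s = 0.3125 d.
C = 22.44·exp(−0.97·0.3125) = 22.44·0.7385 = 16.57 mg/L.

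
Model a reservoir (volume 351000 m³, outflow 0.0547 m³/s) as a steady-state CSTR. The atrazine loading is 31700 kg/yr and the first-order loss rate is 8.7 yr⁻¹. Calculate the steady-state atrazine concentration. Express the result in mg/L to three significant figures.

6.63 mg/L

Outflow Q = 0.0547 m³/s × 3.156e+07 s/yr = 1.726e+06 m³/yr.
Steady-state CSTR mass balance: W = Q·C + k·V·C, so C = W/(Q + kV).
Q + kV = 1.726e+06 + 8.7·351000 = 4.78e+06 m³/yr.
C = 31700/4.78e+06 = 0.006632 kg/m³ = 6.632 mg/L.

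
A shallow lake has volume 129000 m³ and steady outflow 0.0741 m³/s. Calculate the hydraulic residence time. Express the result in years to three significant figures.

0.0552 yr

Q = 0.0741 m³/s × 3.156e+07 s/yr = 2.338e+06 m³/yr.
Hydraulic residence time τ = V/Q = 129000/2.338e+06 = 0.05517 yr.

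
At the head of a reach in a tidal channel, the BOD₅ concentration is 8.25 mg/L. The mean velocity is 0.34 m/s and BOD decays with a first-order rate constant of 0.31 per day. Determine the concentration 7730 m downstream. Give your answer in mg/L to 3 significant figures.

Travel time t = 7730 m / 0.34 m/s = 7730/0.34 = 2.274e+04 s = 0.2631 d.
First-order decay: C = 8.25·exp(−0.31·0.2631) = 8.25·0.9217 = 7.604 mg/L.

7.60 mg/L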